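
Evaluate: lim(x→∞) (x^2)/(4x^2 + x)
This is an ∞/∞ indeterminate form.

Apply L'Hôpital's rule: differentiate numerator and denominator separately.
  f(x) = x^2   ⇒   f'(x) = 2·x
  g(x) = 4·x^2 + x   ⇒   g'(x) = 8·x + 1
  lim(x→∞) f'(x)/g'(x) = lim(x→∞) (2·x)/(8·x + 1)
  = 1/4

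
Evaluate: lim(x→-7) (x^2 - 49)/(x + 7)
This is a standard limit.

Factor or rationalize the expression:
  lim(x→-7) (x^2 - 49)/(x + 7) = -14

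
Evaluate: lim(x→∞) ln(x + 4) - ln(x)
This is an ∞-∞ indeterminate form.

Combine fractions or rationalize to convert ∞-∞ to 0/0 form:
  lim(x→∞) ln(x + 4) - ln(x) = 0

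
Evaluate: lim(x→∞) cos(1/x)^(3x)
This is an exponential indeterminate form.

For exponential indeterminate forms, take the natural log:
  Let L = lim(x→∞) cos(1/x)^(3x)
  Then ln(L) = lim(x→∞) [exponent × ln(base)]
  Evaluate using L'Hôpital or standard limits, then exponentiate.
  L = 1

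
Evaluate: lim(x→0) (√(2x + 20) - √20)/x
This is a standard limit.

Factor or rationalize the expression:
  lim(x→0) (√(2x + 20) - √20)/x = sqrt(5)/10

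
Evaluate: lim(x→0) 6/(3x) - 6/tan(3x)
This is an ∞-∞ indeterminate form.

Combine fractions or rationalize to convert ∞-∞ to 0/0 form:
  lim(x→0) 6/(3x) - 6/tan(3x) = 0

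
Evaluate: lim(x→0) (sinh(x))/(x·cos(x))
This is a 0/0 indeterminate form.

Apply L'Hôpital's rule: differentiate numerator and denominator separately.
  f(x) = sinh(x)   ⇒   f'(x) = cosh(x)
  g(x) = x·cos(x)   ⇒   g'(x) = -x·sin(x) + cos(x)
  lim(x→0) f'(x)/g'(x) = lim(x→0) (cosh(x))/(-x·sin(x) + cos(x))
  = 1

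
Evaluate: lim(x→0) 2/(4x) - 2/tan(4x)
This is an ∞-∞ indeterminate form.

Combine fractions or rationalize to convert ∞-∞ to 0/0 form:
  lim(x→0) 2/(4x) - 2/tan(4x) = 0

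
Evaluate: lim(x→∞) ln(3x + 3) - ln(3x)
This is an ∞-∞ indeterminate form.

Combine fractions or rationalize to convert ∞-∞ to 0/0 form:
  lim(x→∞) ln(3x + 3) - ln(3x) = 0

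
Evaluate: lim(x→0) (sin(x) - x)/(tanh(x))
This is a 0/0 indeterminate form.

Apply L'Hôpital's rule: differentiate numerator and denominator separately.
  f(x) = -x + sin(x)   ⇒   f'(x) = cos(x) - 1
  g(x) = tanh(x)   ⇒   g'(x) = 1 - tanh(x)^2
  lim(x→0) f'(x)/g'(x) = lim(x→0) (cos(x) - 1)/(1 - tanh(x)^2)
  = 0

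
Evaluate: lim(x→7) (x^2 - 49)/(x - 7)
This is a standard limit.

Factor or rationalize the expression:
  lim(x→7) (x^2 - 49)/(x - 7) = 14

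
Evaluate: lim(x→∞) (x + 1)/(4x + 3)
This is an ∞/∞ indeterminate form.

Apply L'Hôpital's rule: differentiate numerator and denominator separately.
  f(x) = x + 1   ⇒   f'(x) = 1
  g(x) = 4·x + 3   ⇒   g'(x) = 4
  lim(x→∞) f'(x)/g'(x) = lim(x→∞) (1)/(4)
  = 1/4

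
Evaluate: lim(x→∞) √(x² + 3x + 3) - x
This is an ∞-∞ indeterminate form.

Combine fractions or rationalize to convert ∞-∞ to 0/0 form:
  lim(x→∞) √(x² + 3x + 3) - x = 3/2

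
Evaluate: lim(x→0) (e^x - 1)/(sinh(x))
This is a 0/0 indeterminate form.

Apply L'Hôpital's rule: differentiate numerator and denominator separately.
  f(x) = e^(x) - 1   ⇒   f'(x) = e^(x)
  g(x) = sinh(x)   ⇒   g'(x) = cosh(x)
  lim(x→0) f'(x)/g'(x) = lim(x→0) (e^(x))/(cosh(x))
  = 1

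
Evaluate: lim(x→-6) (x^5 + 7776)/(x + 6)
This is a standard limit.

Factor or rationalize the expression:
  lim(x→-6) (x^5 + 7776)/(x + 6) = 6480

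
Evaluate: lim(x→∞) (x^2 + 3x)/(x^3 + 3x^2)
This is an ∞/∞ indeterminate form.

Apply L'Hôpital's rule: differentiate numerator and denominator separately.
  f(x) = x^2 + 3·x   ⇒   f'(x) = 2·x + 3
  g(x) = x^3 + 3·x^2   ⇒   g'(x) = 3·x^2 + 6·x
  lim(x→∞) f'(x)/g'(x) = lim(x→∞) (2·x + 3)/(3·x^2 + 6·x)
  = 0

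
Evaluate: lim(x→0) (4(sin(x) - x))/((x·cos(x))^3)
This is a 0/0 indeterminate form.

Apply L'Hôpital's rule: differentiate numerator and denominator separately.
  f(x) = -4·x + 4·sin(x)   ⇒   f'(x) = 4·cos(x) - 4
  g(x) = x^3·cos(x)^3   ⇒   g'(x) = -3·x^3·sin(x)·cos(x)^2 + 3·x^2·cos(x)^3
  lim(x→0) f'(x)/g'(x) = lim(x→0) (4·cos(x) - 4)/(-3·x^3·sin(x)·cos(x)^2 + 3·x^2·cos(x)^3)
  = -2/3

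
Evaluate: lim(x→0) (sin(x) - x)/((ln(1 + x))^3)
This is a 0/0 indeterminate form.

Apply L'Hôpital's rule: differentiate numerator and denominator separately.
  f(x) = -x + sin(x)   ⇒   f'(x) = cos(x) - 1
  g(x) = ln(x + 1)^3   ⇒   g'(x) = 3·ln(x + 1)^2/(x + 1)
  lim(x→0) f'(x)/g'(x) = lim(x→0) (cos(x) - 1)/(3·ln(x + 1)^2/(x + 1))
  = -1/6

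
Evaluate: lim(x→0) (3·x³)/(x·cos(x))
This is a 0/0 indeterminate form.

Apply L'Hôpital's rule: differentiate numerator and denominator separately.
  f(x) = 3·x^3   ⇒   f'(x) = 9·x^2
  g(x) = x·cos(x)   ⇒   g'(x) = -x·sin(x) + cos(x)
  lim(x→0) f'(x)/g'(x) = lim(x→0) (9·x^2)/(-x·sin(x) + cos(x))
  = 0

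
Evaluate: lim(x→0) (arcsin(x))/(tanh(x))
This is a 0/0 indeterminate form.

Apply L'Hôpital's rule: differentiate numerator and denominator separately.
  f(x) = asin(x)   ⇒   f'(x) = 1/sqrt(1 - x^2)
  g(x) = tanh(x)   ⇒   g'(x) = 1 - tanh(x)^2
  lim(x→0) f'(x)/g'(x) = lim(x→0) (1/sqrt(1 - x^2))/(1 - tanh(x)^2)
  = 1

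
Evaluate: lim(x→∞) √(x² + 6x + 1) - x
This is an ∞-∞ indeterminate form.

Combine fractions or rationalize to convert ∞-∞ to 0/0 form:
  lim(x→∞) √(x² + 6x + 1) - x = 3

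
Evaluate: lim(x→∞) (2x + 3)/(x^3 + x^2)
This is an ∞/∞ indeterminate form.

Apply L'Hôpital's rule: differentiate numerator and denominator separately.
  f(x) = 2·x + 3   ⇒   f'(x) = 2
  g(x) = x^3 + x^2   ⇒   g'(x) = 3·x^2 + 2·x
  lim(x→∞) f'(x)/g'(x) = lim(x→∞) (2)/(3·x^2 + 2·x)
  = 0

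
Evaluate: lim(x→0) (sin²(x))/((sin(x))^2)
This is a 0/0 indeterminate form.

Apply L'Hôpital's rule: differentiate numerator and denominator separately.
  f(x) = sin(x)^2   ⇒   f'(x) = 2·sin(x)·cos(x)
  g(x) = sin(x)^2   ⇒   g'(x) = 2·sin(x)·cos(x)
  lim(x→0) f'(x)/g'(x) = lim(x→0) (2·sin(x)·cos(x))/(2·sin(x)·cos(x))
  = 1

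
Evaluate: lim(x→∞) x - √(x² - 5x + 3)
This is an ∞-∞ indeterminate form.

Combine fractions or rationalize to convert ∞-∞ to 0/0 form:
  lim(x→∞) x - √(x² - 5x + 3) = 5/2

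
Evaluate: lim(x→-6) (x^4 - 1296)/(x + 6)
This is a standard limit.

Factor or rationalize the expression:
  lim(x→-6) (x^4 - 1296)/(x + 6) = -864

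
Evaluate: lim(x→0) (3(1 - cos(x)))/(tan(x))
This is a 0/0 indeterminate form.

Apply L'Hôpital's rule: differentiate numerator and denominator separately.
  f(x) = 3 - 3·cos(x)   ⇒   f'(x) = 3·sin(x)
  g(x) = tan(x)   ⇒   g'(x) = tan(x)^2 + 1
  lim(x→0) f'(x)/g'(x) = lim(x→0) (3·sin(x))/(tan(x)^2 + 1)
  = 0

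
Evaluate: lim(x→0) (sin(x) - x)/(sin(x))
This is a 0/0 indeterminate form.

Apply L'Hôpital's rule: differentiate numerator and denominator separately.
  f(x) = -x + sin(x)   ⇒   f'(x) = cos(x) - 1
  g(x) = sin(x)   ⇒   g'(x) = cos(x)
  lim(x→0) f'(x)/g'(x) = lim(x→0) (cos(x) - 1)/(cos(x))
  = 0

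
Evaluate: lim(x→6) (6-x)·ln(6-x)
This is a 0·∞ indeterminate form.

Rewrite 0·∞ as a quotient (0/0 or ∞/∞ form), then apply L'Hôpital's rule:
  lim(x→6) (6-x)·ln(6-x) = 0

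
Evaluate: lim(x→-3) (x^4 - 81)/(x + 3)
This is a standard limit.

Factor or rationalize the expression:
  lim(x→-3) (x^4 - 81)/(x + 3) = -108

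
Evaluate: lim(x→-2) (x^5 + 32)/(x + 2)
This is a standard limit.

Factor or rationalize the expression:
  lim(x→-2) (x^5 + 32)/(x + 2) = 80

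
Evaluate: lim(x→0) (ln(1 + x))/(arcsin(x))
This is a 0/0 indeterminate form.

Apply L'Hôpital's rule: differentiate numerator and denominator separately.
  f(x) = ln(x + 1)   ⇒   f'(x) = 1/(x + 1)
  g(x) = asin(x)   ⇒   g'(x) = 1/sqrt(1 - x^2)
  lim(x→0) f'(x)/g'(x) = lim(x→0) (1/(x + 1))/(1/sqrt(1 - x^2))
  = 1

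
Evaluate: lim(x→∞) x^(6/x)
This is an exponential indeterminate form.

For exponential indeterminate forms, take the natural log:
  Let L = lim(x→∞) x^(6/x)
  Then ln(L) = lim(x→∞) [exponent × ln(base)]
  Evaluate using L'Hôpital or standard limits, then exponentiate.
  L = 1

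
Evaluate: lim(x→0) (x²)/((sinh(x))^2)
This is a 0/0 indeterminate form.

Apply L'Hôpital's rule: differentiate numerator and denominator separately.
  f(x) = x^2   ⇒   f'(x) = 2·x
  g(x) = sinh(x)^2   ⇒   g'(x) = 2·sinh(x)·cosh(x)
  lim(x→0) f'(x)/g'(x) = lim(x→0) (2·x)/(2·sinh(x)·cosh(x))
  = 1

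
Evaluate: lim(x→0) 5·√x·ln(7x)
This is a 0·∞ indeterminate form.

Rewrite 0·∞ as a quotient (0/0 or ∞/∞ form), then apply L'Hôpital's rule:
  lim(x→0) 5·√x·ln(7x) = 0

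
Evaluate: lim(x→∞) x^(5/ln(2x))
This is an exponential indeterminate form.

For exponential indeterminate forms, take the natural log:
  Let L = lim(x→∞) x^(5/ln(2x))
  Then ln(L) = lim(x→∞) [exponent × ln(base)]
  Evaluate using L'Hôpital or standard limits, then exponentiate.
  L = e^(5)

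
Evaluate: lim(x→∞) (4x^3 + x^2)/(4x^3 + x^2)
This is an ∞/∞ indeterminate form.

Apply L'Hôpital's rule: differentiate numerator and denominator separately.
  f(x) = 4·x^3 + x^2   ⇒   f'(x) = 12·x^2 + 2·x
  g(x) = 4·x^3 + x^2   ⇒   g'(x) = 12·x^2 + 2·x
  lim(x→∞) f'(x)/g'(x) = lim(x→∞) (12·x^2 + 2·x)/(12·x^2 + 2·x)
  = 1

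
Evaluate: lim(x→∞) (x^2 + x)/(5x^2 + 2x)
This is an ∞/∞ indeterminate form.

Apply L'Hôpital's rule: differentiate numerator and denominator separately.
  f(x) = x^2 + x   ⇒   f'(x) = 2·x + 1
  g(x) = 5·x^2 + 2·x   ⇒   g'(x) = 10·x + 2
  lim(x→∞) f'(x)/g'(x) = lim(x→∞) (2·x + 1)/(10·x + 2)
  = 1/5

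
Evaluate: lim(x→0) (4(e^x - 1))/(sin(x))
This is a 0/0 indeterminate form.

Apply L'Hôpital's rule: differentiate numerator and denominator separately.
  f(x) = 4·e^(x) - 4   ⇒   f'(x) = 4·e^(x)
  g(x) = sin(x)   ⇒   g'(x) = cos(x)
  lim(x→0) f'(x)/g'(x) = lim(x→0) (4·e^(x))/(cos(x))
  = 4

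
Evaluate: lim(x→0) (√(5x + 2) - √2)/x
This is a standard limit.

Factor or rationalize the expression:
  lim(x→0) (√(5x + 2) - √2)/x = 5·sqrt(2)/4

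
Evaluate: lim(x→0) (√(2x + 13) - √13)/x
This is a standard limit.

Factor or rationalize the expression:
  lim(x→0) (√(2x + 13) - √13)/x = sqrt(13)/13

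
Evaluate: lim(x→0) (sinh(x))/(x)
This is a 0/0 indeterminate form.

Apply L'Hôpital's rule: differentiate numerator and denominator separately.
  f(x) = sinh(x)   ⇒   f'(x) = cosh(x)
  g(x) = x   ⇒   g'(x) = 1
  lim(x→0) f'(x)/g'(x) = lim(x→0) (cosh(x))/(1)
  = 1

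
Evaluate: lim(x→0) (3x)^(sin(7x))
This is an exponential indeterminate form.

For exponential indeterminate forms, take the natural log:
  Let L = lim(x→0) (3x)^(sin(7x))
  Then ln(L) = lim(x→0) [exponent × ln(base)]
  Evaluate using L'Hôpital or standard limits, then exponentiate.
  L = 1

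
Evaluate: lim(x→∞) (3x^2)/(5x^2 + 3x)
This is an ∞/∞ indeterminate form.

Apply L'Hôpital's rule: differentiate numerator and denominator separately.
  f(x) = 3·x^2   ⇒   f'(x) = 6·x
  g(x) = 5·x^2 + 3·x   ⇒   g'(x) = 10·x + 3
  lim(x→∞) f'(x)/g'(x) = lim(x→∞) (6·x)/(10·x + 3)
  = 3/5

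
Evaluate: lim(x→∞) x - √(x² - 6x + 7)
This is an ∞-∞ indeterminate form.

Combine fractions or rationalize to convert ∞-∞ to 0/0 form:
  lim(x→∞) x - √(x² - 6x + 7) = 3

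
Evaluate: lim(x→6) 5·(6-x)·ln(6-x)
This is a 0·∞ indeterminate form.

Rewrite 0·∞ as a quotient (0/0 or ∞/∞ form), then apply L'Hôpital's rule:
  lim(x→6) 5·(6-x)·ln(6-x) = 0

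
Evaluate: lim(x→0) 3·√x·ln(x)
This is a 0·∞ indeterminate form.

Rewrite 0·∞ as a quotient (0/0 or ∞/∞ form), then apply L'Hôpital's rule:
  lim(x→0) 3·√x·ln(x) = 0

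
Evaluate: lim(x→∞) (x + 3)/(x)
This is an ∞/∞ indeterminate form.

Apply L'Hôpital's rule: differentiate numerator and denominator separately.
  f(x) = x + 3   ⇒   f'(x) = 1
  g(x) = x   ⇒   g'(x) = 1
  lim(x→∞) f'(x)/g'(x) = lim(x→∞) (1)/(1)
  = 1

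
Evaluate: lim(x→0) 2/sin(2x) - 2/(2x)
This is an ∞-∞ indeterminate form.

Combine fractions or rationalize to convert ∞-∞ to 0/0 form:
  lim(x→0) 2/sin(2x) - 2/(2x) = 0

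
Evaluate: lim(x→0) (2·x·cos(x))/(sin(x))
This is a 0/0 indeterminate form.

Apply L'Hôpital's rule: differentiate numerator and denominator separately.
  f(x) = 2·x·cos(x)   ⇒   f'(x) = -2·x·sin(x) + 2·cos(x)
  g(x) = sin(x)   ⇒   g'(x) = cos(x)
  lim(x→0) f'(x)/g'(x) = lim(x→0) (-2·x·sin(x) + 2·cos(x))/(cos(x))
  = 2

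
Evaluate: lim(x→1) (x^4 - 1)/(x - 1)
This is a standard limit.

Factor or rationalize the expression:
  lim(x→1) (x^4 - 1)/(x - 1) = 4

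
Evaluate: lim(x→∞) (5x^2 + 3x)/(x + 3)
This is an ∞/∞ indeterminate form.

Apply L'Hôpital's rule: differentiate numerator and denominator separately.
  f(x) = 5·x^2 + 3·x   ⇒   f'(x) = 10·x + 3
  g(x) = x + 3   ⇒   g'(x) = 1
  lim(x→∞) f'(x)/g'(x) = lim(x→∞) (10·x + 3)/(1)
  = ∞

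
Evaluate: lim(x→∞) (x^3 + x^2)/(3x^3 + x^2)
This is an ∞/∞ indeterminate form.

Apply L'Hôpital's rule: differentiate numerator and denominator separately.
  f(x) = x^3 + x^2   ⇒   f'(x) = 3·x^2 + 2·x
  g(x) = 3·x^3 + x^2   ⇒   g'(x) = 9·x^2 + 2·x
  lim(x→∞) f'(x)/g'(x) = lim(x→∞) (3·x^2 + 2·x)/(9·x^2 + 2·x)
  = 1/3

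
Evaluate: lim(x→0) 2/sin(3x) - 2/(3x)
This is an ∞-∞ indeterminate form.

Combine fractions or rationalize to convert ∞-∞ to 0/0 form:
  lim(x→0) 2/sin(3x) - 2/(3x) = 0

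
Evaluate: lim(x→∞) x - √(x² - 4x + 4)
This is an ∞-∞ indeterminate form.

Combine fractions or rationalize to convert ∞-∞ to 0/0 form:
  lim(x→∞) x - √(x² - 4x + 4) = 2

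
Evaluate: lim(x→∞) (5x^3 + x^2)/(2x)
This is an ∞/∞ indeterminate form.

Apply L'Hôpital's rule: differentiate numerator and denominator separately.
  f(x) = 5·x^3 + x^2   ⇒   f'(x) = 15·x^2 + 2·x
  g(x) = 2·x   ⇒   g'(x) = 2
  lim(x→∞) f'(x)/g'(x) = lim(x→∞) (15·x^2 + 2·x)/(2)
  = ∞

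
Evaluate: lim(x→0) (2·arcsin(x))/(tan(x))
This is a 0/0 indeterminate form.

Apply L'Hôpital's rule: differentiate numerator and denominator separately.
  f(x) = 2·asin(x)   ⇒   f'(x) = 2/sqrt(1 - x^2)
  g(x) = tan(x)   ⇒   g'(x) = tan(x)^2 + 1
  lim(x→0) f'(x)/g'(x) = lim(x→0) (2/sqrt(1 - x^2))/(tan(x)^2 + 1)
  = 2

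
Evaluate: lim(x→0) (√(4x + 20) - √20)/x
This is a standard limit.

Factor or rationalize the expression:
  lim(x→0) (√(4x + 20) - √20)/x = sqrt(5)/5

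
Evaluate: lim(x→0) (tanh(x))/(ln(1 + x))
This is a 0/0 indeterminate form.

Apply L'Hôpital's rule: differentiate numerator and denominator separately.
  f(x) = tanh(x)   ⇒   f'(x) = 1 - tanh(x)^2
  g(x) = ln(x + 1)   ⇒   g'(x) = 1/(x + 1)
  lim(x→0) f'(x)/g'(x) = lim(x→0) (1 - tanh(x)^2)/(1/(x + 1))
  = 1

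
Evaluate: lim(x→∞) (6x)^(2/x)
This is an exponential indeterminate form.

For exponential indeterminate forms, take the natural log:
  Let L = lim(x→∞) (6x)^(2/x)
  Then ln(L) = lim(x→∞) [exponent × ln(base)]
  Evaluate using L'Hôpital or standard limits, then exponentiate.
  L = 1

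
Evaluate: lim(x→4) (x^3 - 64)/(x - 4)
This is a standard limit.

Factor or rationalize the expression:
  lim(x→4) (x^3 - 64)/(x - 4) = 48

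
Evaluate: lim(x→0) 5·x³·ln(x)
This is a 0·∞ indeterminate form.

Rewrite 0·∞ as a quotient (0/0 or ∞/∞ form), then apply L'Hôpital's rule:
  lim(x→0) 5·x³·ln(x) = 0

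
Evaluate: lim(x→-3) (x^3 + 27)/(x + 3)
This is a standard limit.

Factor or rationalize the expression:
  lim(x→-3) (x^3 + 27)/(x + 3) = 27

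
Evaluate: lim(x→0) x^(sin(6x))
This is an exponential indeterminate form.

For exponential indeterminate forms, take the natural log:
  Let L = lim(x→0) x^(sin(6x))
  Then ln(L) = lim(x→0) [exponent × ln(base)]
  Evaluate using L'Hôpital or standard limits, then exponentiate.
  L = 1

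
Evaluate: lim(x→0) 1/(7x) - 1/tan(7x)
This is an ∞-∞ indeterminate form.

Combine fractions or rationalize to convert ∞-∞ to 0/0 form:
  lim(x→0) 1/(7x) - 1/tan(7x) = 0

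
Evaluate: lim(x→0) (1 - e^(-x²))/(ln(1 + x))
This is a 0/0 indeterminate form.

Apply L'Hôpital's rule: differentiate numerator and denominator separately.
  f(x) = 1 - e^(-x^2)   ⇒   f'(x) = 2·x·e^(-x^2)
  g(x) = ln(x + 1)   ⇒   g'(x) = 1/(x + 1)
  lim(x→0) f'(x)/g'(x) = lim(x→0) (2·x·e^(-x^2))/(1/(x + 1))
  = 0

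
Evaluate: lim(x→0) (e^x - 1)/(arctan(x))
This is a 0/0 indeterminate form.

Apply L'Hôpital's rule: differentiate numerator and denominator separately.
  f(x) = e^(x) - 1   ⇒   f'(x) = e^(x)
  g(x) = atan(x)   ⇒   g'(x) = 1/(x^2 + 1)
  lim(x→0) f'(x)/g'(x) = lim(x→0) (e^(x))/(1/(x^2 + 1))
  = 1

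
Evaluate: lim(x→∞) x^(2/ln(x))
This is an exponential indeterminate form.

For exponential indeterminate forms, take the natural log:
  Let L = lim(x→∞) x^(2/ln(x))
  Then ln(L) = lim(x→∞) [exponent × ln(base)]
  Evaluate using L'Hôpital or standard limits, then exponentiate.
  L = e²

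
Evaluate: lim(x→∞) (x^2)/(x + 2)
This is an ∞/∞ indeterminate form.

Apply L'Hôpital's rule: differentiate numerator and denominator separately.
  f(x) = x^2   ⇒   f'(x) = 2·x
  g(x) = x + 2   ⇒   g'(x) = 1
  lim(x→∞) f'(x)/g'(x) = lim(x→∞) (2·x)/(1)
  = ∞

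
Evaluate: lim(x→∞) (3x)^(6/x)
This is an exponential indeterminate form.

For exponential indeterminate forms, take the natural log:
  Let L = lim(x→∞) (3x)^(6/x)
  Then ln(L) = lim(x→∞) [exponent × ln(base)]
  Evaluate using L'Hôpital or standard limits, then exponentiate.
  L = 1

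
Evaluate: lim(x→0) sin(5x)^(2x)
This is an exponential indeterminate form.

For exponential indeterminate forms, take the natural log:
  Let L = lim(x→0) sin(5x)^(2x)
  Then ln(L) = lim(x→0) [exponent × ln(base)]
  Evaluate using L'Hôpital or standard limits, then exponentiate.
  L = 1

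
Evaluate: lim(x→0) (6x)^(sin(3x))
This is an exponential indeterminate form.

For exponential indeterminate forms, take the natural log:
  Let L = lim(x→0) (6x)^(sin(3x))
  Then ln(L) = lim(x→0) [exponent × ln(base)]
  Evaluate using L'Hôpital or standard limits, then exponentiate.
  L = 1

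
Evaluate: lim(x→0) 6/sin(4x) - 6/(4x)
This is an ∞-∞ indeterminate form.

Combine fractions or rationalize to convert ∞-∞ to 0/0 form:
  lim(x→0) 6/sin(4x) - 6/(4x) = 0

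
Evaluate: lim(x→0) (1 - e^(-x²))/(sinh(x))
This is a 0/0 indeterminate form.

Apply L'Hôpital's rule: differentiate numerator and denominator separately.
  f(x) = 1 - e^(-x^2)   ⇒   f'(x) = 2·x·e^(-x^2)
  g(x) = sinh(x)   ⇒   g'(x) = cosh(x)
  lim(x→0) f'(x)/g'(x) = lim(x→0) (2·x·e^(-x^2))/(cosh(x))
  = 0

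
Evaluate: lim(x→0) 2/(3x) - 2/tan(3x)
This is an ∞-∞ indeterminate form.

Combine fractions or rationalize to convert ∞-∞ to 0/0 form:
  lim(x→0) 2/(3x) - 2/tan(3x) = 0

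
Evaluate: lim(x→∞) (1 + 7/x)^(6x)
This is an exponential indeterminate form.

For exponential indeterminate forms, take the natural log:
  Let L = lim(x→∞) (1 + 7/x)^(6x)
  Then ln(L) = lim(x→∞) [exponent × ln(base)]
  Evaluate using L'Hôpital or standard limits, then exponentiate.
  L = e^(42)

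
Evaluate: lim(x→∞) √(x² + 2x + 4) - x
This is an ∞-∞ indeterminate form.

Combine fractions or rationalize to convert ∞-∞ to 0/0 form:
  lim(x→∞) √(x² + 2x + 4) - x = 1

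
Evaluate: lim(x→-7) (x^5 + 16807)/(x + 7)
This is a standard limit.

Factor or rationalize the expression:
  lim(x→-7) (x^5 + 16807)/(x + 7) = 12005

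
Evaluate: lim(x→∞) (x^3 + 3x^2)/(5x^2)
This is an ∞/∞ indeterminate form.

Apply L'Hôpital's rule: differentiate numerator and denominator separately.
  f(x) = x^3 + 3·x^2   ⇒   f'(x) = 3·x^2 + 6·x
  g(x) = 5·x^2   ⇒   g'(x) = 10·x
  lim(x→∞) f'(x)/g'(x) = lim(x→∞) (3·x^2 + 6·x)/(10·x)
  = ∞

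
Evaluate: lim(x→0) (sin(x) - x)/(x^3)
This is a 0/0 indeterminate form.

Apply L'Hôpital's rule: differentiate numerator and denominator separately.
  f(x) = -x + sin(x)   ⇒   f'(x) = cos(x) - 1
  g(x) = x^3   ⇒   g'(x) = 3·x^2
  lim(x→0) f'(x)/g'(x) = lim(x→0) (cos(x) - 1)/(3·x^2)
  = -1/6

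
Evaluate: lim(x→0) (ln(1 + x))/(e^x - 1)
This is a 0/0 indeterminate form.

Apply L'Hôpital's rule: differentiate numerator and denominator separately.
  f(x) = ln(x + 1)   ⇒   f'(x) = 1/(x + 1)
  g(x) = e^(x) - 1   ⇒   g'(x) = e^(x)
  lim(x→0) f'(x)/g'(x) = lim(x→0) (1/(x + 1))/(e^(x))
  = 1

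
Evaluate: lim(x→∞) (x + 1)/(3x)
This is an ∞/∞ indeterminate form.

Apply L'Hôpital's rule: differentiate numerator and denominator separately.
  f(x) = x + 1   ⇒   f'(x) = 1
  g(x) = 3·x   ⇒   g'(x) = 3
  lim(x→∞) f'(x)/g'(x) = lim(x→∞) (1)/(3)
  = 1/3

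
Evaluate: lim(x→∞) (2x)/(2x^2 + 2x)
This is an ∞/∞ indeterminate form.

Apply L'Hôpital's rule: differentiate numerator and denominator separately.
  f(x) = 2·x   ⇒   f'(x) = 2
  g(x) = 2·x^2 + 2·x   ⇒   g'(x) = 4·x + 2
  lim(x→∞) f'(x)/g'(x) = lim(x→∞) (2)/(4·x + 2)
  = 0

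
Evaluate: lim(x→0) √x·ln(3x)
This is a 0·∞ indeterminate form.

Rewrite 0·∞ as a quotient (0/0 or ∞/∞ form), then apply L'Hôpital's rule:
  lim(x→0) √x·ln(3x) = 0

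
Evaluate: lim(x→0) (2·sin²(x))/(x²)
This is a 0/0 indeterminate form.

Apply L'Hôpital's rule: differentiate numerator and denominator separately.
  f(x) = 2·sin(x)^2   ⇒   f'(x) = 4·sin(x)·cos(x)
  g(x) = x^2   ⇒   g'(x) = 2·x
  lim(x→0) f'(x)/g'(x) = lim(x→0) (4·sin(x)·cos(x))/(2·x)
  = 2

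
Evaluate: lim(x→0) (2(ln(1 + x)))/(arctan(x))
This is a 0/0 indeterminate form.

Apply L'Hôpital's rule: differentiate numerator and denominator separately.
  f(x) = 2·ln(x + 1)   ⇒   f'(x) = 2/(x + 1)
  g(x) = atan(x)   ⇒   g'(x) = 1/(x^2 + 1)
  lim(x→0) f'(x)/g'(x) = lim(x→0) (2/(x + 1))/(1/(x^2 + 1))
  = 2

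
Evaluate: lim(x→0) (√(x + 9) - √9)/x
This is a standard limit.

Factor or rationalize the expression:
  lim(x→0) (√(x + 9) - √9)/x = 1/6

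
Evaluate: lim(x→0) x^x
This is an exponential indeterminate form.

For exponential indeterminate forms, take the natural log:
  Let L = lim(x→0) x^x
  Then ln(L) = lim(x→0) [exponent × ln(base)]
  Evaluate using L'Hôpital or standard limits, then exponentiate.
  L = 1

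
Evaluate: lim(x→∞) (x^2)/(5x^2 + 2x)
This is an ∞/∞ indeterminate form.

Apply L'Hôpital's rule: differentiate numerator and denominator separately.
  f(x) = x^2   ⇒   f'(x) = 2·x
  g(x) = 5·x^2 + 2·x   ⇒   g'(x) = 10·x + 2
  lim(x→∞) f'(x)/g'(x) = lim(x→∞) (2·x)/(10·x + 2)
  = 1/5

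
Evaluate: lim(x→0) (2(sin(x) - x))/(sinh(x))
This is a 0/0 indeterminate form.

Apply L'Hôpital's rule: differentiate numerator and denominator separately.
  f(x) = -2·x + 2·sin(x)   ⇒   f'(x) = 2·cos(x) - 2
  g(x) = sinh(x)   ⇒   g'(x) = cosh(x)
  lim(x→0) f'(x)/g'(x) = lim(x→0) (2·cos(x) - 2)/(cosh(x))
  = 0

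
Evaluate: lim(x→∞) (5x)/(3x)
This is an ∞/∞ indeterminate form.

Apply L'Hôpital's rule: differentiate numerator and denominator separately.
  f(x) = 5·x   ⇒   f'(x) = 5
  g(x) = 3·x   ⇒   g'(x) = 3
  lim(x→∞) f'(x)/g'(x) = lim(x→∞) (5)/(3)
  = 5/3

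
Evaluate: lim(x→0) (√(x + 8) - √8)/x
This is a standard limit.

Factor or rationalize the expression:
  lim(x→0) (√(x + 8) - √8)/x = sqrt(2)/8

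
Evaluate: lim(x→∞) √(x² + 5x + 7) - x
This is an ∞-∞ indeterminate form.

Combine fractions or rationalize to convert ∞-∞ to 0/0 form:
  lim(x→∞) √(x² + 5x + 7) - x = 5/2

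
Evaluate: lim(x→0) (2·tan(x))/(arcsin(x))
This is a 0/0 indeterminate form.

Apply L'Hôpital's rule: differentiate numerator and denominator separately.
  f(x) = 2·tan(x)   ⇒   f'(x) = 2·tan(x)^2 + 2
  g(x) = asin(x)   ⇒   g'(x) = 1/sqrt(1 - x^2)
  lim(x→0) f'(x)/g'(x) = lim(x→0) (2·tan(x)^2 + 2)/(1/sqrt(1 - x^2))
  = 2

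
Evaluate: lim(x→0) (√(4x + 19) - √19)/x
This is a standard limit.

Factor or rationalize the expression:
  lim(x→0) (√(4x + 19) - √19)/x = 2·sqrt(19)/19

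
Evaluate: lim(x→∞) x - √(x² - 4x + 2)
This is an ∞-∞ indeterminate form.

Combine fractions or rationalize to convert ∞-∞ to 0/0 form:
  lim(x→∞) x - √(x² - 4x + 2) = 2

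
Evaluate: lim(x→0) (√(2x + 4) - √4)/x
This is a standard limit.

Factor or rationalize the expression:
  lim(x→0) (√(2x + 4) - √4)/x = 1/2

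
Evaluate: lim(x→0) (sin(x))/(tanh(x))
This is a 0/0 indeterminate form.

Apply L'Hôpital's rule: differentiate numerator and denominator separately.
  f(x) = sin(x)   ⇒   f'(x) = cos(x)
  g(x) = tanh(x)   ⇒   g'(x) = 1 - tanh(x)^2
  lim(x→0) f'(x)/g'(x) = lim(x→0) (cos(x))/(1 - tanh(x)^2)
  = 1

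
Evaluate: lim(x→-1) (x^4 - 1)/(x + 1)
This is a standard limit.

Factor or rationalize the expression:
  lim(x→-1) (x^4 - 1)/(x + 1) = -4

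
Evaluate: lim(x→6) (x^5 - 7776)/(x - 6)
This is a standard limit.

Factor or rationalize the expression:
  lim(x→6) (x^5 - 7776)/(x - 6) = 6480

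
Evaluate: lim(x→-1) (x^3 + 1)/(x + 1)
This is a standard limit.

Factor or rationalize the expression:
  lim(x→-1) (x^3 + 1)/(x + 1) = 3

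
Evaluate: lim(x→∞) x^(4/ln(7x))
This is an exponential indeterminate form.

For exponential indeterminate forms, take the natural log:
  Let L = lim(x→∞) x^(4/ln(7x))
  Then ln(L) = lim(x→∞) [exponent × ln(base)]
  Evaluate using L'Hôpital or standard limits, then exponentiate.
  L = e^(4)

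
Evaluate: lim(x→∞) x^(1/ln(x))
This is an exponential indeterminate form.

For exponential indeterminate forms, take the natural log:
  Let L = lim(x→∞) x^(1/ln(x))
  Then ln(L) = lim(x→∞) [exponent × ln(base)]
  Evaluate using L'Hôpital or standard limits, then exponentiate.
  L = e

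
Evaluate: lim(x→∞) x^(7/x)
This is an exponential indeterminate form.

For exponential indeterminate forms, take the natural log:
  Let L = lim(x→∞) x^(7/x)
  Then ln(L) = lim(x→∞) [exponent × ln(base)]
  Evaluate using L'Hôpital or standard limits, then exponentiate.
  L = 1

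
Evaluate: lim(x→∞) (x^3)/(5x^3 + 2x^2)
This is an ∞/∞ indeterminate form.

Apply L'Hôpital's rule: differentiate numerator and denominator separately.
  f(x) = x^3   ⇒   f'(x) = 3·x^2
  g(x) = 5·x^3 + 2·x^2   ⇒   g'(x) = 15·x^2 + 4·x
  lim(x→∞) f'(x)/g'(x) = lim(x→∞) (3·x^2)/(15·x^2 + 4·x)
  = 1/5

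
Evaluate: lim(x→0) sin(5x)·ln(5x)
This is a 0·∞ indeterminate form.

Rewrite 0·∞ as a quotient (0/0 or ∞/∞ form), then apply L'Hôpital's rule:
  lim(x→0) sin(5x)·ln(5x) = 0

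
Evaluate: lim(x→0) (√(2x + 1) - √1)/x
This is a standard limit.

Factor or rationalize the expression:
  lim(x→0) (√(2x + 1) - √1)/x = 1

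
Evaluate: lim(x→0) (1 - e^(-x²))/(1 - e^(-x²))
This is a 0/0 indeterminate form.

Apply L'Hôpital's rule: differentiate numerator and denominator separately.
  f(x) = 1 - e^(-x^2)   ⇒   f'(x) = 2·x·e^(-x^2)
  g(x) = 1 - e^(-x^2)   ⇒   g'(x) = 2·x·e^(-x^2)
  lim(x→0) f'(x)/g'(x) = lim(x→0) (2·x·e^(-x^2))/(2·x·e^(-x^2))
  = 1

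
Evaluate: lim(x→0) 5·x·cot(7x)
This is a 0·∞ indeterminate form.

Rewrite 0·∞ as a quotient (0/0 or ∞/∞ form), then apply L'Hôpital's rule:
  lim(x→0) 5·x·cot(7x) = 5/7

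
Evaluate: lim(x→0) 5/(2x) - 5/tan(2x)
This is an ∞-∞ indeterminate form.

Combine fractions or rationalize to convert ∞-∞ to 0/0 form:
  lim(x→0) 5/(2x) - 5/tan(2x) = 0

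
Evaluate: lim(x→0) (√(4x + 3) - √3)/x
This is a standard limit.

Factor or rationalize the expression:
  lim(x→0) (√(4x + 3) - √3)/x = 2·sqrt(3)/3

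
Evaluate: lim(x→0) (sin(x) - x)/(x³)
This is a 0/0 indeterminate form.

Apply L'Hôpital's rule: differentiate numerator and denominator separately.
  f(x) = -x + sin(x)   ⇒   f'(x) = cos(x) - 1
  g(x) = x^3   ⇒   g'(x) = 3·x^2
  lim(x→0) f'(x)/g'(x) = lim(x→0) (cos(x) - 1)/(3·x^2)
  = -1/6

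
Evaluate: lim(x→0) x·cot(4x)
This is a 0·∞ indeterminate form.

Rewrite 0·∞ as a quotient (0/0 or ∞/∞ form), then apply L'Hôpital's rule:
  lim(x→0) x·cot(4x) = 1/4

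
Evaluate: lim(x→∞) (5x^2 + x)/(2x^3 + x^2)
This is an ∞/∞ indeterminate form.

Apply L'Hôpital's rule: differentiate numerator and denominator separately.
  f(x) = 5·x^2 + x   ⇒   f'(x) = 10·x + 1
  g(x) = 2·x^3 + x^2   ⇒   g'(x) = 6·x^2 + 2·x
  lim(x→∞) f'(x)/g'(x) = lim(x→∞) (10·x + 1)/(6·x^2 + 2·x)
  = 0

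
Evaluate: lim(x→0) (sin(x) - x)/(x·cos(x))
This is a 0/0 indeterminate form.

Apply L'Hôpital's rule: differentiate numerator and denominator separately.
  f(x) = -x + sin(x)   ⇒   f'(x) = cos(x) - 1
  g(x) = x·cos(x)   ⇒   g'(x) = -x·sin(x) + cos(x)
  lim(x→0) f'(x)/g'(x) = lim(x→0) (cos(x) - 1)/(-x·sin(x) + cos(x))
  = 0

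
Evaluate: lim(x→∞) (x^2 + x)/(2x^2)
This is an ∞/∞ indeterminate form.

Apply L'Hôpital's rule: differentiate numerator and denominator separately.
  f(x) = x^2 + x   ⇒   f'(x) = 2·x + 1
  g(x) = 2·x^2   ⇒   g'(x) = 4·x
  lim(x→∞) f'(x)/g'(x) = lim(x→∞) (2·x + 1)/(4·x)
  = 1/2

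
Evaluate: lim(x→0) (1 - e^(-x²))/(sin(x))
This is a 0/0 indeterminate form.

Apply L'Hôpital's rule: differentiate numerator and denominator separately.
  f(x) = 1 - e^(-x^2)   ⇒   f'(x) = 2·x·e^(-x^2)
  g(x) = sin(x)   ⇒   g'(x) = cos(x)
  lim(x→0) f'(x)/g'(x) = lim(x→0) (2·x·e^(-x^2))/(cos(x))
  = 0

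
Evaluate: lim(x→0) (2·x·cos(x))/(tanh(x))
This is a 0/0 indeterminate form.

Apply L'Hôpital's rule: differentiate numerator and denominator separately.
  f(x) = 2·x·cos(x)   ⇒   f'(x) = -2·x·sin(x) + 2·cos(x)
  g(x) = tanh(x)   ⇒   g'(x) = 1 - tanh(x)^2
  lim(x→0) f'(x)/g'(x) = lim(x→0) (-2·x·sin(x) + 2·cos(x))/(1 - tanh(x)^2)
  = 2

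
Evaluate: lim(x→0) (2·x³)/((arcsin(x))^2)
This is a 0/0 indeterminate form.

Apply L'Hôpital's rule: differentiate numerator and denominator separately.
  f(x) = 2·x^3   ⇒   f'(x) = 6·x^2
  g(x) = asin(x)^2   ⇒   g'(x) = 2·asin(x)/sqrt(1 - x^2)
  lim(x→0) f'(x)/g'(x) = lim(x→0) (6·x^2)/(2·asin(x)/sqrt(1 - x^2))
  = 0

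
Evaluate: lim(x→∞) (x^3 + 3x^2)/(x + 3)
This is an ∞/∞ indeterminate form.

Apply L'Hôpital's rule: differentiate numerator and denominator separately.
  f(x) = x^3 + 3·x^2   ⇒   f'(x) = 3·x^2 + 6·x
  g(x) = x + 3   ⇒   g'(x) = 1
  lim(x→∞) f'(x)/g'(x) = lim(x→∞) (3·x^2 + 6·x)/(1)
  = ∞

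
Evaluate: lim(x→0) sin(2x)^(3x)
This is an exponential indeterminate form.

For exponential indeterminate forms, take the natural log:
  Let L = lim(x→0) sin(2x)^(3x)
  Then ln(L) = lim(x→0) [exponent × ln(base)]
  Evaluate using L'Hôpital or standard limits, then exponentiate.
  L = 1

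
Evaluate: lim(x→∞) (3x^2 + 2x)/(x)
This is an ∞/∞ indeterminate form.

Apply L'Hôpital's rule: differentiate numerator and denominator separately.
  f(x) = 3·x^2 + 2·x   ⇒   f'(x) = 6·x + 2
  g(x) = x   ⇒   g'(x) = 1
  lim(x→∞) f'(x)/g'(x) = lim(x→∞) (6·x + 2)/(1)
  = ∞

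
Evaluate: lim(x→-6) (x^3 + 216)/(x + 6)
This is a standard limit.

Factor or rationalize the expression:
  lim(x→-6) (x^3 + 216)/(x + 6) = 108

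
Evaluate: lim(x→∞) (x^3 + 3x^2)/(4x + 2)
This is an ∞/∞ indeterminate form.

Apply L'Hôpital's rule: differentiate numerator and denominator separately.
  f(x) = x^3 + 3·x^2   ⇒   f'(x) = 3·x^2 + 6·x
  g(x) = 4·x + 2   ⇒   g'(x) = 4
  lim(x→∞) f'(x)/g'(x) = lim(x→∞) (3·x^2 + 6·x)/(4)
  = ∞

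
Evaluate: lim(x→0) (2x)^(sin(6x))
This is an exponential indeterminate form.

For exponential indeterminate forms, take the natural log:
  Let L = lim(x→0) (2x)^(sin(6x))
  Then ln(L) = lim(x→0) [exponent × ln(base)]
  Evaluate using L'Hôpital or standard limits, then exponentiate.
  L = 1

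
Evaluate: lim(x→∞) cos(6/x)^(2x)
This is an exponential indeterminate form.

For exponential indeterminate forms, take the natural log:
  Let L = lim(x→∞) cos(6/x)^(2x)
  Then ln(L) = lim(x→∞) [exponent × ln(base)]
  Evaluate using L'Hôpital or standard limits, then exponentiate.
  L = 1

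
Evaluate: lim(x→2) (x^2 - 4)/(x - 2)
This is a standard limit.

Factor or rationalize the expression:
  lim(x→2) (x^2 - 4)/(x - 2) = 4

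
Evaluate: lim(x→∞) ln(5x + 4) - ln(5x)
This is an ∞-∞ indeterminate form.

Combine fractions or rationalize to convert ∞-∞ to 0/0 form:
  lim(x→∞) ln(5x + 4) - ln(5x) = 0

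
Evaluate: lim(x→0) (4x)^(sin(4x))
This is an exponential indeterminate form.

For exponential indeterminate forms, take the natural log:
  Let L = lim(x→0) (4x)^(sin(4x))
  Then ln(L) = lim(x→0) [exponent × ln(base)]
  Evaluate using L'Hôpital or standard limits, then exponentiate.
  L = 1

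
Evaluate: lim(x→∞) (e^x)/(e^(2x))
This is an ∞/∞ indeterminate form.

Apply L'Hôpital's rule: differentiate numerator and denominator separately.
  f(x) = e^(x)   ⇒   f'(x) = e^(x)
  g(x) = e^(2·x)   ⇒   g'(x) = 2·e^(2·x)
  lim(x→∞) f'(x)/g'(x) = lim(x→∞) (e^(x))/(2·e^(2·x))
  = 0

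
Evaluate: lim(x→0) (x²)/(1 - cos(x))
This is a 0/0 indeterminate form.

Apply L'Hôpital's rule: differentiate numerator and denominator separately.
  f(x) = x^2   ⇒   f'(x) = 2·x
  g(x) = 1 - cos(x)   ⇒   g'(x) = sin(x)
  lim(x→0) f'(x)/g'(x) = lim(x→0) (2·x)/(sin(x))
  = 2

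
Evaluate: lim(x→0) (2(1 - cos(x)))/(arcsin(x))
This is a 0/0 indeterminate form.

Apply L'Hôpital's rule: differentiate numerator and denominator separately.
  f(x) = 2 - 2·cos(x)   ⇒   f'(x) = 2·sin(x)
  g(x) = asin(x)   ⇒   g'(x) = 1/sqrt(1 - x^2)
  lim(x→0) f'(x)/g'(x) = lim(x→0) (2·sin(x))/(1/sqrt(1 - x^2))
  = 0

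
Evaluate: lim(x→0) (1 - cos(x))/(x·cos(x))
This is a 0/0 indeterminate form.

Apply L'Hôpital's rule: differentiate numerator and denominator separately.
  f(x) = 1 - cos(x)   ⇒   f'(x) = sin(x)
  g(x) = x·cos(x)   ⇒   g'(x) = -x·sin(x) + cos(x)
  lim(x→0) f'(x)/g'(x) = lim(x→0) (sin(x))/(-x·sin(x) + cos(x))
  = 0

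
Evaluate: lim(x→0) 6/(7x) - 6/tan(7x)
This is an ∞-∞ indeterminate form.

Combine fractions or rationalize to convert ∞-∞ to 0/0 form:
  lim(x→0) 6/(7x) - 6/tan(7x) = 0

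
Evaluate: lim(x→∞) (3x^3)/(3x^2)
This is an ∞/∞ indeterminate form.

Apply L'Hôpital's rule: differentiate numerator and denominator separately.
  f(x) = 3·x^3   ⇒   f'(x) = 9·x^2
  g(x) = 3·x^2   ⇒   g'(x) = 6·x
  lim(x→∞) f'(x)/g'(x) = lim(x→∞) (9·x^2)/(6·x)
  = ∞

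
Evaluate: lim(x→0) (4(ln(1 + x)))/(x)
This is a 0/0 indeterminate form.

Apply L'Hôpital's rule: differentiate numerator and denominator separately.
  f(x) = 4·ln(x + 1)   ⇒   f'(x) = 4/(x + 1)
  g(x) = x   ⇒   g'(x) = 1
  lim(x→0) f'(x)/g'(x) = lim(x→0) (4/(x + 1))/(1)
  = 4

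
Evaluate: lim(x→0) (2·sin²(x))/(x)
This is a 0/0 indeterminate form.

Apply L'Hôpital's rule: differentiate numerator and denominator separately.
  f(x) = 2·sin(x)^2   ⇒   f'(x) = 4·sin(x)·cos(x)
  g(x) = x   ⇒   g'(x) = 1
  lim(x→0) f'(x)/g'(x) = lim(x→0) (4·sin(x)·cos(x))/(1)
  = 0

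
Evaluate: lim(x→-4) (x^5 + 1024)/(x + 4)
This is a standard limit.

Factor or rationalize the expression:
  lim(x→-4) (x^5 + 1024)/(x + 4) = 1280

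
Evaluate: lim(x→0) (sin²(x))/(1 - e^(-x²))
This is a 0/0 indeterminate form.

Apply L'Hôpital's rule: differentiate numerator and denominator separately.
  f(x) = sin(x)^2   ⇒   f'(x) = 2·sin(x)·cos(x)
  g(x) = 1 - e^(-x^2)   ⇒   g'(x) = 2·x·e^(-x^2)
  lim(x→0) f'(x)/g'(x) = lim(x→0) (2·sin(x)·cos(x))/(2·x·e^(-x^2))
  = 1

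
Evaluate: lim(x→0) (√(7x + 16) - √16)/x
This is a standard limit.

Factor or rationalize the expression:
  lim(x→0) (√(7x + 16) - √16)/x = 7/8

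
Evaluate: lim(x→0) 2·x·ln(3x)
This is a 0·∞ indeterminate form.

Rewrite 0·∞ as a quotient (0/0 or ∞/∞ form), then apply L'Hôpital's rule:
  lim(x→0) 2·x·ln(3x) = 0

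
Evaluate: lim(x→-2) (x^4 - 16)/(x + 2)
This is a standard limit.

Factor or rationalize the expression:
  lim(x→-2) (x^4 - 16)/(x + 2) = -32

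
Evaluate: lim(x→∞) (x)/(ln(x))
This is an ∞/∞ indeterminate form.

Apply L'Hôpital's rule: differentiate numerator and denominator separately.
  f(x) = x   ⇒   f'(x) = 1
  g(x) = ln(x)   ⇒   g'(x) = 1/x
  lim(x→∞) f'(x)/g'(x) = lim(x→∞) (1)/(1/x)
  = ∞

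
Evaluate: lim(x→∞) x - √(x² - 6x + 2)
This is an ∞-∞ indeterminate form.

Combine fractions or rationalize to convert ∞-∞ to 0/0 form:
  lim(x→∞) x - √(x² - 6x + 2) = 3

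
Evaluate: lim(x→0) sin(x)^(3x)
This is an exponential indeterminate form.

For exponential indeterminate forms, take the natural log:
  Let L = lim(x→0) sin(x)^(3x)
  Then ln(L) = lim(x→0) [exponent × ln(base)]
  Evaluate using L'Hôpital or standard limits, then exponentiate.
  L = 1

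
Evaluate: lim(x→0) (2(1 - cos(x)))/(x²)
This is a 0/0 indeterminate form.

Apply L'Hôpital's rule: differentiate numerator and denominator separately.
  f(x) = 2 - 2·cos(x)   ⇒   f'(x) = 2·sin(x)
  g(x) = x^2   ⇒   g'(x) = 2·x
  lim(x→0) f'(x)/g'(x) = lim(x→0) (2·sin(x))/(2·x)
  = 1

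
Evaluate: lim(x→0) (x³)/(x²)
This is a 0/0 indeterminate form.

Apply L'Hôpital's rule: differentiate numerator and denominator separately.
  f(x) = x^3   ⇒   f'(x) = 3·x^2
  g(x) = x^2   ⇒   g'(x) = 2·x
  lim(x→0) f'(x)/g'(x) = lim(x→0) (3·x^2)/(2·x)
  = 0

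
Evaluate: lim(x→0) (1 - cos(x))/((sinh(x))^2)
This is a 0/0 indeterminate form.

Apply L'Hôpital's rule: differentiate numerator and denominator separately.
  f(x) = 1 - cos(x)   ⇒   f'(x) = sin(x)
  g(x) = sinh(x)^2   ⇒   g'(x) = 2·sinh(x)·cosh(x)
  lim(x→0) f'(x)/g'(x) = lim(x→0) (sin(x))/(2·sinh(x)·cosh(x))
  = 1/2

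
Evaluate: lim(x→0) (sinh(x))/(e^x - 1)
This is a 0/0 indeterminate form.

Apply L'Hôpital's rule: differentiate numerator and denominator separately.
  f(x) = sinh(x)   ⇒   f'(x) = cosh(x)
  g(x) = e^(x) - 1   ⇒   g'(x) = e^(x)
  lim(x→0) f'(x)/g'(x) = lim(x→0) (cosh(x))/(e^(x))
  = 1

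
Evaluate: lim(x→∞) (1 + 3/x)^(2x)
This is an exponential indeterminate form.

For exponential indeterminate forms, take the natural log:
  Let L = lim(x→∞) (1 + 3/x)^(2x)
  Then ln(L) = lim(x→∞) [exponent × ln(base)]
  Evaluate using L'Hôpital or standard limits, then exponentiate.
  L = e^(6)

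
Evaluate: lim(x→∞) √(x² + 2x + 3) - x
This is an ∞-∞ indeterminate form.

Combine fractions or rationalize to convert ∞-∞ to 0/0 form:
  lim(x→∞) √(x² + 2x + 3) - x = 1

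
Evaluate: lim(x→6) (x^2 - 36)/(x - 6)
This is a standard limit.

Factor or rationalize the expression:
  lim(x→6) (x^2 - 36)/(x - 6) = 12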